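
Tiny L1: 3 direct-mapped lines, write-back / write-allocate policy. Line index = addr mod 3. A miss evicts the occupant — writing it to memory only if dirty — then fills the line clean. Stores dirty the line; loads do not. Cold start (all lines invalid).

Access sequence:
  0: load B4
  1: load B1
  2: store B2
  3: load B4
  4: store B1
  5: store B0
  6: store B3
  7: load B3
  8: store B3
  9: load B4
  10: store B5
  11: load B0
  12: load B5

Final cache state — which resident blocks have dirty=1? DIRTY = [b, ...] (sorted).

0: R B4 → L1 miss [-]
1: R B1 → L1 miss [-]
2: W B2 → L2 miss [D]
3: R B4 → L1 miss [-]
4: W B1 → L1 miss [D]
5: W B0 → L0 miss [D]
6: W B3 → L0 miss wb→B0 [D]
7: R B3 → L0 hit [D]
8: W B3 → L0 hit [D]
9: R B4 → L1 miss wb→B1 [-]
10: W B5 → L2 miss wb→B2 [D]
11: R B0 → L0 miss wb→B3 [-]
12: R B5 → L2 hit [D]

DIRTY = [5]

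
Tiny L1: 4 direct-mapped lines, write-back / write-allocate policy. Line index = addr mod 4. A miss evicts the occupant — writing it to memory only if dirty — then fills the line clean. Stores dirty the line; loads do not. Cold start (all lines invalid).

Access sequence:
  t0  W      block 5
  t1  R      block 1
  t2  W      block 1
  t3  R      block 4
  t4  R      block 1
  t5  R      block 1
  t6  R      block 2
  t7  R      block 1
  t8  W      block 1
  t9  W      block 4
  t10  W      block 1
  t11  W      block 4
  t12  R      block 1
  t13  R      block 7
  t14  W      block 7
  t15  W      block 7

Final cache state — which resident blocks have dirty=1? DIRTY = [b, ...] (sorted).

0: W B5 -> L1 miss  d=D]
1: R B1 -> L1 miss wb->B5  d=-]
2: W B1 -> L1 hit  d=D]
3: R B4 -> L0 miss  d=-]
4: R B1 -> L1 hit  d=D]
5: R B1 -> L1 hit  d=D]
6: R B2 -> L2 miss  d=-]
7: R B1 -> L1 hit  d=D]
8: W B1 -> L1 hit  d=D]
9: W B4 -> L0 hit  d=D]
10: W B1 -> L1 hit  d=D]
11: W B4 -> L0 hit  d=D]
12: R B1 -> L1 hit  d=D]
13: R B7 -> L3 miss  d=-]
14: W B7 -> L3 hit  d=D]
15: W B7 -> L3 hit  d=D]

DIRTY = [1, 4, 7]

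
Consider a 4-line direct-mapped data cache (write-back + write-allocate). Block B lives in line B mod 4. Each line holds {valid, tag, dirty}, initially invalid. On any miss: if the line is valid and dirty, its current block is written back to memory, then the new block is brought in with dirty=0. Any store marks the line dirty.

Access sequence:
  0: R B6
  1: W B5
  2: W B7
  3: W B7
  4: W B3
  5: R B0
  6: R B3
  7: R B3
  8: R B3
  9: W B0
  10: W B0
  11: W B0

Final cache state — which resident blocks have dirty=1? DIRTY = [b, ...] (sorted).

  0 | R B6 → L2 miss [-]
  1 | W B5 → L1 miss [D]
  2 | W B7 → L3 miss [D]
  3 | W B7 → L3 hit [D]
  4 | W B3 → L3 miss wb→B7 [D]
  5 | R B0 → L0 miss [-]
  6 | R B3 → L3 hit [D]
  7 | R B3 → L3 hit [D]
  8 | R B3 → L3 hit [D]
  9 | W B0 → L0 hit [D]
  10 | W B0 → L0 hit [D]
  11 | W B0 → L0 hit [D]

DIRTY = [0, 3, 5]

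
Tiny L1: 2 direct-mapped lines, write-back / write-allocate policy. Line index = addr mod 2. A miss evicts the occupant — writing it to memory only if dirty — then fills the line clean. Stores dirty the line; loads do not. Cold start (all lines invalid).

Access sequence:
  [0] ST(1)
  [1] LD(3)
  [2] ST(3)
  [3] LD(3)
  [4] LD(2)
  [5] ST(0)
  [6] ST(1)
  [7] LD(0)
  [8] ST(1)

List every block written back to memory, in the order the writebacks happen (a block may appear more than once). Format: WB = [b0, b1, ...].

WB = [1, 3]

0: W B1 → L1 miss [D]
1: R B3 → L1 miss wb→B1 [-]
2: W B3 → L1 hit [D]
3: R B3 → L1 hit [D]
4: R B2 → L0 miss [-]
5: W B0 → L0 miss [D]
6: W B1 → L1 miss wb→B3 [D]
7: R B0 → L0 hit [D]
8: W B1 → L1 hit [D]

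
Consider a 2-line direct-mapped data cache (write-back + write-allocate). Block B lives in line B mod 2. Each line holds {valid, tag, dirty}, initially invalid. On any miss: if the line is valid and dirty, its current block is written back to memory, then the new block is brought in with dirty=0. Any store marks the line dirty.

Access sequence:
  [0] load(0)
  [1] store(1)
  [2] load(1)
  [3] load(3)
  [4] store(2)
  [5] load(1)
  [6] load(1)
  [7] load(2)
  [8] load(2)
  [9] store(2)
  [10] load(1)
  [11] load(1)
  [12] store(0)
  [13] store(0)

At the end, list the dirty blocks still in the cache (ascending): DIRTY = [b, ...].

0: R B0 -> L0 miss  d=-]
1: W B1 -> L1 miss  d=D]
2: R B1 -> L1 hit  d=D]
3: R B3 -> L1 miss wb->B1  d=-]
4: W B2 -> L0 miss  d=D]
5: R B1 -> L1 miss  d=-]
6: R B1 -> L1 hit  d=-]
7: R B2 -> L0 hit  d=D]
8: R B2 -> L0 hit  d=D]
9: W B2 -> L0 hit  d=D]
10: R B1 -> L1 hit  d=-]
11: R B1 -> L1 hit  d=-]
12: W B0 -> L0 miss wb->B2  d=D]
13: W B0 -> L0 hit  d=D]

DIRTY = [0]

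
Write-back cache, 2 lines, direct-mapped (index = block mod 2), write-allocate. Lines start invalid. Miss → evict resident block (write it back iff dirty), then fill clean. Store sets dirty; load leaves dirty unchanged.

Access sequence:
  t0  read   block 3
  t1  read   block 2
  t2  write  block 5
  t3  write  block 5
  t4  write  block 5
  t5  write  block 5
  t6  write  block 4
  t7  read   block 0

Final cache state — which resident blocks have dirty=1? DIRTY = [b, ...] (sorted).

DIRTY = [5]

0: R B3 → L1 miss [-]
1: R B2 → L0 miss [-]
2: W B5 → L1 miss [D]
3: W B5 → L1 hit [D]
4: W B5 → L1 hit [D]
5: W B5 → L1 hit [D]
6: W B4 → L0 miss [D]
7: R B0 → L0 miss wb→B4 [-]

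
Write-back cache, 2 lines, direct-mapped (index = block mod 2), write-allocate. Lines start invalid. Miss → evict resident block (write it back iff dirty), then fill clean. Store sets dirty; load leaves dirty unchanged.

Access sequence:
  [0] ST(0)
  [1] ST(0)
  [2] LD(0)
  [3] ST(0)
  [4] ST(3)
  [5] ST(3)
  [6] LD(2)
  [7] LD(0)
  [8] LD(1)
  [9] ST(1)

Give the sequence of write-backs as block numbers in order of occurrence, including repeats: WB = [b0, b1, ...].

WB = [0, 3]

0: W B0 → L0 miss [D]
1: W B0 → L0 hit [D]
2: R B0 → L0 hit [D]
3: W B0 → L0 hit [D]
4: W B3 → L1 miss [D]
5: W B3 → L1 hit [D]
6: R B2 → L0 miss wb→B0 [-]
7: R B0 → L0 miss [-]
8: R B1 → L1 miss wb→B3 [-]
9: W B1 → L1 hit [D]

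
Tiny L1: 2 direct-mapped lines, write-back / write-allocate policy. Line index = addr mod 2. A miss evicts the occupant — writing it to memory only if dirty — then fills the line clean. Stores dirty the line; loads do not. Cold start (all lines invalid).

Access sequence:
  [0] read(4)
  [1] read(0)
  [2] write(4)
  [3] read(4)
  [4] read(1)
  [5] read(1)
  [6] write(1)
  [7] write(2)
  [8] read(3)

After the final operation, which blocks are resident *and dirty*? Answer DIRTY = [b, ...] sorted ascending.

DIRTY = [2]

0: R B4 -> L0 miss  d=-]
1: R B0 -> L0 miss  d=-]
2: W B4 -> L0 miss  d=D]
3: R B4 -> L0 hit  d=D]
4: R B1 -> L1 miss  d=-]
5: R B1 -> L1 hit  d=-]
6: W B1 -> L1 hit  d=D]
7: W B2 -> L0 miss wb->B4  d=D]
8: R B3 -> L1 miss wb->B1  d=-]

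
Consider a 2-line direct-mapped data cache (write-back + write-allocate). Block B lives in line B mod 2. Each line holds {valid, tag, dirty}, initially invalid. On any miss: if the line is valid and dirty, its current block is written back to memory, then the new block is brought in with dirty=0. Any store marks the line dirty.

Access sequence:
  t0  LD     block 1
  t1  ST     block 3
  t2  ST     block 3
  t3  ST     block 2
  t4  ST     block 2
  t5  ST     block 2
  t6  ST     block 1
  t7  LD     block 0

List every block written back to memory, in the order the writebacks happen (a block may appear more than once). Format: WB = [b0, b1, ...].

0: R B1 -> L1 miss  d=-]
1: W B3 -> L1 miss  d=D]
2: W B3 -> L1 hit  d=D]
3: W B2 -> L0 miss  d=D]
4: W B2 -> L0 hit  d=D]
5: W B2 -> L0 hit  d=D]
6: W B1 -> L1 miss wb->B3  d=D]
7: R B0 -> L0 miss wb->B2  d=-]

WB = [3, 2]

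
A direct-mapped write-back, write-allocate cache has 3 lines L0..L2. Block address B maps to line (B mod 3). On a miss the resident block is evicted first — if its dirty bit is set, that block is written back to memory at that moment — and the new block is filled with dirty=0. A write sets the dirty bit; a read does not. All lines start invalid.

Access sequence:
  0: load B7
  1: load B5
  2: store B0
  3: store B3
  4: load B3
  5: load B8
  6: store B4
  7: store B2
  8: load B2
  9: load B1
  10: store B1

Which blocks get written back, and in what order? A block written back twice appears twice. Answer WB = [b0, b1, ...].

WB = [0, 4]

0: R B7 → L1 miss [-]
1: R B5 → L2 miss [-]
2: W B0 → L0 miss [D]
3: W B3 → L0 miss wb→B0 [D]
4: R B3 → L0 hit [D]
5: R B8 → L2 miss [-]
6: W B4 → L1 miss [D]
7: W B2 → L2 miss [D]
8: R B2 → L2 hit [D]
9: R B1 → L1 miss wb→B4 [-]
10: W B1 → L1 hit [D]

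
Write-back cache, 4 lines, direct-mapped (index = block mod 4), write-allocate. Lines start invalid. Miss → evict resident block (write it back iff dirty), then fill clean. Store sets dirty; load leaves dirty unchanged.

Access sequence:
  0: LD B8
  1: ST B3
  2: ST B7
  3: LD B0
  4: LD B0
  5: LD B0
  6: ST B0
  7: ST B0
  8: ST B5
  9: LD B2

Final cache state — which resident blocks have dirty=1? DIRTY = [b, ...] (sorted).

0: R B8 → L0 miss [-]
1: W B3 → L3 miss [D]
2: W B7 → L3 miss wb→B3 [D]
3: R B0 → L0 miss [-]
4: R B0 → L0 hit [-]
5: R B0 → L0 hit [-]
6: W B0 → L0 hit [D]
7: W B0 → L0 hit [D]
8: W B5 → L1 miss [D]
9: R B2 → L2 miss [-]

DIRTY = [0, 5, 7]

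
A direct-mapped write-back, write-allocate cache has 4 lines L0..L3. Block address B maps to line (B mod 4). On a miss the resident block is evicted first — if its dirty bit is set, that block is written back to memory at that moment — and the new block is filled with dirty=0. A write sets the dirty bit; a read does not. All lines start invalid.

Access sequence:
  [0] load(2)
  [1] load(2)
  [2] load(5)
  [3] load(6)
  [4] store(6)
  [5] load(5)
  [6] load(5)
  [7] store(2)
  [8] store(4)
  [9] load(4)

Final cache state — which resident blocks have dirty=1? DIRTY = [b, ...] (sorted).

0: R B2 → L2 miss [-]
1: R B2 → L2 hit [-]
2: R B5 → L1 miss [-]
3: R B6 → L2 miss [-]
4: W B6 → L2 hit [D]
5: R B5 → L1 hit [-]
6: R B5 → L1 hit [-]
7: W B2 → L2 miss wb→B6 [D]
8: W B4 → L0 miss [D]
9: R B4 → L0 hit [D]

DIRTY = [2, 4]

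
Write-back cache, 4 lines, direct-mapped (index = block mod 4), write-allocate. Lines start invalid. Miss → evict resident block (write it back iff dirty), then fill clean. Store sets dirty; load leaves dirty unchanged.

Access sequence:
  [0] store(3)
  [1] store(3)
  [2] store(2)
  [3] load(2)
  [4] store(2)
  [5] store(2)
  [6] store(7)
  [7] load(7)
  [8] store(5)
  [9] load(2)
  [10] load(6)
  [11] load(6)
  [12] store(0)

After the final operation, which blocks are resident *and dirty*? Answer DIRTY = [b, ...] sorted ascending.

DIRTY = [0, 5, 7]

0: W B3 -> L3 miss  d=D]
1: W B3 -> L3 hit  d=D]
2: W B2 -> L2 miss  d=D]
3: R B2 -> L2 hit  d=D]
4: W B2 -> L2 hit  d=D]
5: W B2 -> L2 hit  d=D]
6: W B7 -> L3 miss wb->B3  d=D]
7: R B7 -> L3 hit  d=D]
8: W B5 -> L1 miss  d=D]
9: R B2 -> L2 hit  d=D]
10: R B6 -> L2 miss wb->B2  d=-]
11: R B6 -> L2 hit  d=-]
12: W B0 -> L0 miss  d=D]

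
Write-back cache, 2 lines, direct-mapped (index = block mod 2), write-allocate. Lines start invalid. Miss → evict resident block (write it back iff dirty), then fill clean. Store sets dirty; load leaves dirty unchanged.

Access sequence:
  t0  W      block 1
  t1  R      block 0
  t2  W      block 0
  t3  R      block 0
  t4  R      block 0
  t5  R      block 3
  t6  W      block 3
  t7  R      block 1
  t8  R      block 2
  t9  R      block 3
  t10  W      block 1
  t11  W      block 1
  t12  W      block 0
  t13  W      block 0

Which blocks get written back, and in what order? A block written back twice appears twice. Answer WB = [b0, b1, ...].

WB = [1, 3, 0]

  0 | W B1 → L1 miss [D]
  1 | R B0 → L0 miss [-]
  2 | W B0 → L0 hit [D]
  3 | R B0 → L0 hit [D]
  4 | R B0 → L0 hit [D]
  5 | R B3 → L1 miss wb→B1 [-]
  6 | W B3 → L1 hit [D]
  7 | R B1 → L1 miss wb→B3 [-]
  8 | R B2 → L0 miss wb→B0 [-]
  9 | R B3 → L1 miss [-]
  10 | W B1 → L1 miss [D]
  11 | W B1 → L1 hit [D]
  12 | W B0 → L0 miss [D]
  13 | W B0 → L0 hit [D]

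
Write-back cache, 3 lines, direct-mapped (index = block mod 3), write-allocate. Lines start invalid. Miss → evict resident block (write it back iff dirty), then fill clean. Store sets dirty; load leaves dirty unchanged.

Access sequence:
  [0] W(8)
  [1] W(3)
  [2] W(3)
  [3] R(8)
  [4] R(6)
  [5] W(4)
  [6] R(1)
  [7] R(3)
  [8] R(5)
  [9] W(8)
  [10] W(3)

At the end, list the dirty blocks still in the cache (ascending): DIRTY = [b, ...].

DIRTY = [3, 8]

0: W B8 -> L2 miss  d=D]
1: W B3 -> L0 miss  d=D]
2: W B3 -> L0 hit  d=D]
3: R B8 -> L2 hit  d=D]
4: R B6 -> L0 miss wb->B3  d=-]
5: W B4 -> L1 miss  d=D]
6: R B1 -> L1 miss wb->B4  d=-]
7: R B3 -> L0 miss  d=-]
8: R B5 -> L2 miss wb->B8  d=-]
9: W B8 -> L2 miss  d=D]
10: W B3 -> L0 hit  d=D]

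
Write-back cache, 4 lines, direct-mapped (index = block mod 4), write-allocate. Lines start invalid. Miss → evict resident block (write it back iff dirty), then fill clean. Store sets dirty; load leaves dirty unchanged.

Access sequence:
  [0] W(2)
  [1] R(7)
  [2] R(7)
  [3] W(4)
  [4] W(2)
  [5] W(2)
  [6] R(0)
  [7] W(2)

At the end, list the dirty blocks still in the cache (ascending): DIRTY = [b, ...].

DIRTY = [2]

0: W B2 → L2 miss [D]
1: R B7 → L3 miss [-]
2: R B7 → L3 hit [-]
3: W B4 → L0 miss [D]
4: W B2 → L2 hit [D]
5: W B2 → L2 hit [D]
6: R B0 → L0 miss wb→B4 [-]
7: W B2 → L2 hit [D]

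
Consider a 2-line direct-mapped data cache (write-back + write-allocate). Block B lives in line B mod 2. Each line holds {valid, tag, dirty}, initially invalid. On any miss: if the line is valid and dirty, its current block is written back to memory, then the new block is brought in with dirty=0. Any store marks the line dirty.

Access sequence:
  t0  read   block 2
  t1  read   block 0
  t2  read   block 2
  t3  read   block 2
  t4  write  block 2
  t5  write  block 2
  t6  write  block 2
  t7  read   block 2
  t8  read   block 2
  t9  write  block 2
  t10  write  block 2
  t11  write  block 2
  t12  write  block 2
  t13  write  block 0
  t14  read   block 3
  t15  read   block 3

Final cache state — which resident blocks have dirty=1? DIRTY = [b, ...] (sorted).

  0 | R B2 → L0 miss [-]
  1 | R B0 → L0 miss [-]
  2 | R B2 → L0 miss [-]
  3 | R B2 → L0 hit [-]
  4 | W B2 → L0 hit [D]
  5 | W B2 → L0 hit [D]
  6 | W B2 → L0 hit [D]
  7 | R B2 → L0 hit [D]
  8 | R B2 → L0 hit [D]
  9 | W B2 → L0 hit [D]
  10 | W B2 → L0 hit [D]
  11 | W B2 → L0 hit [D]
  12 | W B2 → L0 hit [D]
  13 | W B0 → L0 miss wb→B2 [D]
  14 | R B3 → L1 miss [-]
  15 | R B3 → L1 hit [-]

DIRTY = [0]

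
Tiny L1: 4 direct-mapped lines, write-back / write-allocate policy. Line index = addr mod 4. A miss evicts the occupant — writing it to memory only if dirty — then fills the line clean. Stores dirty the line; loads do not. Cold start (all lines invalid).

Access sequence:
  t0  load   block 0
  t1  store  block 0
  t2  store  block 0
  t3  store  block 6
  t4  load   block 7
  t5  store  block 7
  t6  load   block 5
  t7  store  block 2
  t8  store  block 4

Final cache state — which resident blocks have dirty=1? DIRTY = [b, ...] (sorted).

  0 | R B0 → L0 miss [-]
  1 | W B0 → L0 hit [D]
  2 | W B0 → L0 hit [D]
  3 | W B6 → L2 miss [D]
  4 | R B7 → L3 miss [-]
  5 | W B7 → L3 hit [D]
  6 | R B5 → L1 miss [-]
  7 | W B2 → L2 miss wb→B6 [D]
  8 | W B4 → L0 miss wb→B0 [D]

DIRTY = [2, 4, 7]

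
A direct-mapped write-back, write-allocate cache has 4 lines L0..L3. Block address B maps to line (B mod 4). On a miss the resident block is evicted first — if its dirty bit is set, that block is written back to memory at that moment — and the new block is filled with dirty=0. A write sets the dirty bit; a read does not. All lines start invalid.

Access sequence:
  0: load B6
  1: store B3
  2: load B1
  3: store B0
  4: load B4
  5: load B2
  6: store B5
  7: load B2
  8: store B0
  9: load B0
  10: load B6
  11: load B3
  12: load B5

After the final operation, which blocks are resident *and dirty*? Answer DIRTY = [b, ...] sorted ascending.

0: R B6 → L2 miss [-]
1: W B3 → L3 miss [D]
2: R B1 → L1 miss [-]
3: W B0 → L0 miss [D]
4: R B4 → L0 miss wb→B0 [-]
5: R B2 → L2 miss [-]
6: W B5 → L1 miss [D]
7: R B2 → L2 hit [-]
8: W B0 → L0 miss [D]
9: R B0 → L0 hit [D]
10: R B6 → L2 miss [-]
11: R B3 → L3 hit [D]
12: R B5 → L1 hit [D]

DIRTY = [0, 3, 5]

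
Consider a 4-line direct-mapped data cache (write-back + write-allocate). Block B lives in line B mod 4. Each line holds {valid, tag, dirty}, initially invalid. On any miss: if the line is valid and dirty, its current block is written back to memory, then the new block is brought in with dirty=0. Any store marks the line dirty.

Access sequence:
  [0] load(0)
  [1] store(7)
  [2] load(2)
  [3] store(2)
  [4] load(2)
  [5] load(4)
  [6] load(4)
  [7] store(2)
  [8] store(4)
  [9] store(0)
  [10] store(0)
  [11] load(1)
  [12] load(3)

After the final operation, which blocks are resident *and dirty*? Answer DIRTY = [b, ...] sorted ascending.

DIRTY = [0, 2]

0: R B0 -> L0 miss  d=-]
1: W B7 -> L3 miss  d=D]
2: R B2 -> L2 miss  d=-]
3: W B2 -> L2 hit  d=D]
4: R B2 -> L2 hit  d=D]
5: R B4 -> L0 miss  d=-]
6: R B4 -> L0 hit  d=-]
7: W B2 -> L2 hit  d=D]
8: W B4 -> L0 hit  d=D]
9: W B0 -> L0 miss wb->B4  d=D]
10: W B0 -> L0 hit  d=D]
11: R B1 -> L1 miss  d=-]
12: R B3 -> L3 miss wb->B7  d=-]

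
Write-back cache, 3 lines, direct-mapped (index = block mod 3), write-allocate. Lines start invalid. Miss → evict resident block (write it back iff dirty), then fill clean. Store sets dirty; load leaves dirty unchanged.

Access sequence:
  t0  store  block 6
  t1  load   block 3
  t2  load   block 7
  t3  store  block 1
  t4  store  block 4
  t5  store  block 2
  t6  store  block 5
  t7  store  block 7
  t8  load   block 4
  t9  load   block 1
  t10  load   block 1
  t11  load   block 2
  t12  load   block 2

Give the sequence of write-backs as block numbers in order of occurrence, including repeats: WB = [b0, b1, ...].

WB = [6, 1, 2, 4, 7, 5]

  0 | W B6 → L0 miss [D]
  1 | R B3 → L0 miss wb→B6 [-]
  2 | R B7 → L1 miss [-]
  3 | W B1 → L1 miss [D]
  4 | W B4 → L1 miss wb→B1 [D]
  5 | W B2 → L2 miss [D]
  6 | W B5 → L2 miss wb→B2 [D]
  7 | W B7 → L1 miss wb→B4 [D]
  8 | R B4 → L1 miss wb→B7 [-]
  9 | R B1 → L1 miss [-]
  10 | R B1 → L1 hit [-]
  11 | R B2 → L2 miss wb→B5 [-]
  12 | R B2 → L2 hit [-]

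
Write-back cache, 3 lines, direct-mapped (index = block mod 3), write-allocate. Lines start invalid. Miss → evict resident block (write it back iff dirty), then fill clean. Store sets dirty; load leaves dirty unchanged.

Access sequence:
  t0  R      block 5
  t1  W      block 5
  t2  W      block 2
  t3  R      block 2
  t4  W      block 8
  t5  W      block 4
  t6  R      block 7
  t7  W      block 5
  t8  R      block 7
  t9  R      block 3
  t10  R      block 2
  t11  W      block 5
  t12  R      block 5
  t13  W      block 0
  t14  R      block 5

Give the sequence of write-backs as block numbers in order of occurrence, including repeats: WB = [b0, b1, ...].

WB = [5, 2, 4, 8, 5]

  0 | R B5 → L2 miss [-]
  1 | W B5 → L2 hit [D]
  2 | W B2 → L2 miss wb→B5 [D]
  3 | R B2 → L2 hit [D]
  4 | W B8 → L2 miss wb→B2 [D]
  5 | W B4 → L1 miss [D]
  6 | R B7 → L1 miss wb→B4 [-]
  7 | W B5 → L2 miss wb→B8 [D]
  8 | R B7 → L1 hit [-]
  9 | R B3 → L0 miss [-]
  10 | R B2 → L2 miss wb→B5 [-]
  11 | W B5 → L2 miss [D]
  12 | R B5 → L2 hit [D]
  13 | W B0 → L0 miss [D]
  14 | R B5 → L2 hit [D]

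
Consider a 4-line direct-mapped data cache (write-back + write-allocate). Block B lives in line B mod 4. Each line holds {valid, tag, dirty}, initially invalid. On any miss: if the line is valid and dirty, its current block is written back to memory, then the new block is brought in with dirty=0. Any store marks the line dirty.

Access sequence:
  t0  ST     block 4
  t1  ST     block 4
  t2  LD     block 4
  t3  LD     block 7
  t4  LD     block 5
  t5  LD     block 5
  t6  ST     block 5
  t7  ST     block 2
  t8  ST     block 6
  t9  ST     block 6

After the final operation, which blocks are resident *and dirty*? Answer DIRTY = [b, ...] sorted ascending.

DIRTY = [4, 5, 6]

0: W B4 → L0 miss [D]
1: W B4 → L0 hit [D]
2: R B4 → L0 hit [D]
3: R B7 → L3 miss [-]
4: R B5 → L1 miss [-]
5: R B5 → L1 hit [-]
6: W B5 → L1 hit [D]
7: W B2 → L2 miss [D]
8: W B6 → L2 miss wb→B2 [D]
9: W B6 → L2 hit [D]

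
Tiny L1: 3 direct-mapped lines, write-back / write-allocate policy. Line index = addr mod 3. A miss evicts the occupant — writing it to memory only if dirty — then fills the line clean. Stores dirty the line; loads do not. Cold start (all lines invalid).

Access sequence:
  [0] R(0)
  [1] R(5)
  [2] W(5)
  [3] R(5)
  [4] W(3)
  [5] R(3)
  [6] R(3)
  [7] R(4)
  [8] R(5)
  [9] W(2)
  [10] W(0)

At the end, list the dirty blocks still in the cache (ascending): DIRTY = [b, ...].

0: R B0 → L0 miss [-]
1: R B5 → L2 miss [-]
2: W B5 → L2 hit [D]
3: R B5 → L2 hit [D]
4: W B3 → L0 miss [D]
5: R B3 → L0 hit [D]
6: R B3 → L0 hit [D]
7: R B4 → L1 miss [-]
8: R B5 → L2 hit [D]
9: W B2 → L2 miss wb→B5 [D]
10: W B0 → L0 miss wb→B3 [D]

DIRTY = [0, 2]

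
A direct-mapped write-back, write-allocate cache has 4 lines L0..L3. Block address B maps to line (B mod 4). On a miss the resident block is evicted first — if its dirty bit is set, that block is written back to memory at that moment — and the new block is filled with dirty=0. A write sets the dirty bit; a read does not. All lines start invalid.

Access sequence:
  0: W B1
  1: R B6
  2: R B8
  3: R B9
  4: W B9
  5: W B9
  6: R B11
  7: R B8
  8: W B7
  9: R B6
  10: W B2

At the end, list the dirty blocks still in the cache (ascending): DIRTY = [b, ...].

0: W B1 → L1 miss [D]
1: R B6 → L2 miss [-]
2: R B8 → L0 miss [-]
3: R B9 → L1 miss wb→B1 [-]
4: W B9 → L1 hit [D]
5: W B9 → L1 hit [D]
6: R B11 → L3 miss [-]
7: R B8 → L0 hit [-]
8: W B7 → L3 miss [D]
9: R B6 → L2 hit [-]
10: W B2 → L2 miss [D]

DIRTY = [2, 7, 9]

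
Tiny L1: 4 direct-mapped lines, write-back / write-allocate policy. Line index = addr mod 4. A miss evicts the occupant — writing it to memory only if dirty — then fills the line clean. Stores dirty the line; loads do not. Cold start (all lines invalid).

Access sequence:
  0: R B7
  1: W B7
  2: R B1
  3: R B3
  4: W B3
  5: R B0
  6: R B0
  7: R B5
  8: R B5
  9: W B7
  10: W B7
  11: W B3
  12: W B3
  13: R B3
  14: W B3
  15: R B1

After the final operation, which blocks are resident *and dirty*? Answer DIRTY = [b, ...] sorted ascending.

0: R B7 → L3 miss [-]
1: W B7 → L3 hit [D]
2: R B1 → L1 miss [-]
3: R B3 → L3 miss wb→B7 [-]
4: W B3 → L3 hit [D]
5: R B0 → L0 miss [-]
6: R B0 → L0 hit [-]
7: R B5 → L1 miss [-]
8: R B5 → L1 hit [-]
9: W B7 → L3 miss wb→B3 [D]
10: W B7 → L3 hit [D]
11: W B3 → L3 miss wb→B7 [D]
12: W B3 → L3 hit [D]
13: R B3 → L3 hit [D]
14: W B3 → L3 hit [D]
15: R B1 → L1 miss [-]

DIRTY = [3]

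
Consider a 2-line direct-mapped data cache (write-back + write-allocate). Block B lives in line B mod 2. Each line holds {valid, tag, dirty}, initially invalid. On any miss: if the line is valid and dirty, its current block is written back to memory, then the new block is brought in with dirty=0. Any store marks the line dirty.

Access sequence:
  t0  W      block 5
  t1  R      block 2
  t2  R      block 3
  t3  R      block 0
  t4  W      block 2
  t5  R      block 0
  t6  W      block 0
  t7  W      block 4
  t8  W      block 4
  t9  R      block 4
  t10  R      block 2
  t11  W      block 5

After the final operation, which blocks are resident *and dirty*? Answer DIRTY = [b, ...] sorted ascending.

DIRTY = [5]

  0 | W B5 → L1 miss [D]
  1 | R B2 → L0 miss [-]
  2 | R B3 → L1 miss wb→B5 [-]
  3 | R B0 → L0 miss [-]
  4 | W B2 → L0 miss [D]
  5 | R B0 → L0 miss wb→B2 [-]
  6 | W B0 → L0 hit [D]
  7 | W B4 → L0 miss wb→B0 [D]
  8 | W B4 → L0 hit [D]
  9 | R B4 → L0 hit [D]
  10 | R B2 → L0 miss wb→B4 [-]
  11 | W B5 → L1 miss [D]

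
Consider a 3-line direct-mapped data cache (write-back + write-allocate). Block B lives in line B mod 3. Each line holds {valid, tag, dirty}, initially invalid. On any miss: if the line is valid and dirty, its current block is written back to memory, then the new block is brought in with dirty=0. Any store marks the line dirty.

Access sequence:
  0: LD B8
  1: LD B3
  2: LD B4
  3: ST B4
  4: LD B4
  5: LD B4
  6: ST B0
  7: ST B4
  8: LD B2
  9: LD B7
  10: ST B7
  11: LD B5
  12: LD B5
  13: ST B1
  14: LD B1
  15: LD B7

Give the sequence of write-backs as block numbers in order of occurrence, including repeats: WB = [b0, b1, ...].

0: R B8 → L2 miss [-]
1: R B3 → L0 miss [-]
2: R B4 → L1 miss [-]
3: W B4 → L1 hit [D]
4: R B4 → L1 hit [D]
5: R B4 → L1 hit [D]
6: W B0 → L0 miss [D]
7: W B4 → L1 hit [D]
8: R B2 → L2 miss [-]
9: R B7 → L1 miss wb→B4 [-]
10: W B7 → L1 hit [D]
11: R B5 → L2 miss [-]
12: R B5 → L2 hit [-]
13: W B1 → L1 miss wb→B7 [D]
14: R B1 → L1 hit [D]
15: R B7 → L1 miss wb→B1 [-]

WB = [4, 7, 1]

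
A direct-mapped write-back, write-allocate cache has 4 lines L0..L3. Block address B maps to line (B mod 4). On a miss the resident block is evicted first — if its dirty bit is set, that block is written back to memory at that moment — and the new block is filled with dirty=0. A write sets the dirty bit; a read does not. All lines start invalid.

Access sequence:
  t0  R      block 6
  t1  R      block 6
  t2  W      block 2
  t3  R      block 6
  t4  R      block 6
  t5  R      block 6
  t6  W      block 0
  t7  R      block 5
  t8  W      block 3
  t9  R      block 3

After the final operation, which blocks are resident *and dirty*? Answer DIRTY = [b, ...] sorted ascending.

DIRTY = [0, 3]

0: R B6 → L2 miss [-]
1: R B6 → L2 hit [-]
2: W B2 → L2 miss [D]
3: R B6 → L2 miss wb→B2 [-]
4: R B6 → L2 hit [-]
5: R B6 → L2 hit [-]
6: W B0 → L0 miss [D]
7: R B5 → L1 miss [-]
8: W B3 → L3 miss [D]
9: R B3 → L3 hit [D]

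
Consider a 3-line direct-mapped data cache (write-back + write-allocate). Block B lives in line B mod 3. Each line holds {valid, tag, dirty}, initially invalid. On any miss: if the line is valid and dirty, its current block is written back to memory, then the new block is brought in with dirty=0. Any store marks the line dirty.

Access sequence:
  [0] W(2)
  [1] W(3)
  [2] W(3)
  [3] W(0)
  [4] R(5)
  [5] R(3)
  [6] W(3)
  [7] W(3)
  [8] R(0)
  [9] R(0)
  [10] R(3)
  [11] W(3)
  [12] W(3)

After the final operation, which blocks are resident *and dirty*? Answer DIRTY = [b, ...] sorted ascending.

0: W B2 → L2 miss [D]
1: W B3 → L0 miss [D]
2: W B3 → L0 hit [D]
3: W B0 → L0 miss wb→B3 [D]
4: R B5 → L2 miss wb→B2 [-]
5: R B3 → L0 miss wb→B0 [-]
6: W B3 → L0 hit [D]
7: W B3 → L0 hit [D]
8: R B0 → L0 miss wb→B3 [-]
9: R B0 → L0 hit [-]
10: R B3 → L0 miss [-]
11: W B3 → L0 hit [D]
12: W B3 → L0 hit [D]

DIRTY = [3]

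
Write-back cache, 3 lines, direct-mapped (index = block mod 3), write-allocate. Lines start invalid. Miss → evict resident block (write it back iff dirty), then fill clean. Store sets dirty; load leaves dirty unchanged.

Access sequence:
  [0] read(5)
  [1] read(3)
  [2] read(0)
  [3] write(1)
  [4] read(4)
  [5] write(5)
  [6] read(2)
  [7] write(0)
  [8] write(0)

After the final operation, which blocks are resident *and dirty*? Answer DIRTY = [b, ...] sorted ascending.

DIRTY = [0]

  0 | R B5 → L2 miss [-]
  1 | R B3 → L0 miss [-]
  2 | R B0 → L0 miss [-]
  3 | W B1 → L1 miss [D]
  4 | R B4 → L1 miss wb→B1 [-]
  5 | W B5 → L2 hit [D]
  6 | R B2 → L2 miss wb→B5 [-]
  7 | W B0 → L0 hit [D]
  8 | W B0 → L0 hit [D]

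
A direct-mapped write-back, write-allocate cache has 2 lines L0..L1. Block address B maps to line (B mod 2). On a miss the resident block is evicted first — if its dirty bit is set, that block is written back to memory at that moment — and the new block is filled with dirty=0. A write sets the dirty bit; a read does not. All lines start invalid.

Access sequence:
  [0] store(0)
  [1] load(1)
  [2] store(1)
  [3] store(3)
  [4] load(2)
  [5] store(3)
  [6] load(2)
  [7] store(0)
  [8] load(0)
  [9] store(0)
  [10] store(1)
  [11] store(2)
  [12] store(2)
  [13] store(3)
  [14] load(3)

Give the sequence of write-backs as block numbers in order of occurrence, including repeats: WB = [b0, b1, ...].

WB = [1, 0, 3, 0, 1]

0: W B0 → L0 miss [D]
1: R B1 → L1 miss [-]
2: W B1 → L1 hit [D]
3: W B3 → L1 miss wb→B1 [D]
4: R B2 → L0 miss wb→B0 [-]
5: W B3 → L1 hit [D]
6: R B2 → L0 hit [-]
7: W B0 → L0 miss [D]
8: R B0 → L0 hit [D]
9: W B0 → L0 hit [D]
10: W B1 → L1 miss wb→B3 [D]
11: W B2 → L0 miss wb→B0 [D]
12: W B2 → L0 hit [D]
13: W B3 → L1 miss wb→B1 [D]
14: R B3 → L1 hit [D]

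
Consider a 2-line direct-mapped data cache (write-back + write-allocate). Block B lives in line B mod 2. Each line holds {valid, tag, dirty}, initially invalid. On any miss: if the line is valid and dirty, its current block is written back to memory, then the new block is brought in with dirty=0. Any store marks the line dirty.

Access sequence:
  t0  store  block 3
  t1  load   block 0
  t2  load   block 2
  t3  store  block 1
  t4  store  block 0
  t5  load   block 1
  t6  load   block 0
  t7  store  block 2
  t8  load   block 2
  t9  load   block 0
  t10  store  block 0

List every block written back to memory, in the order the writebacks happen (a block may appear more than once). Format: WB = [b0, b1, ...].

WB = [3, 0, 2]

0: W B3 -> L1 miss  d=D]
1: R B0 -> L0 miss  d=-]
2: R B2 -> L0 miss  d=-]
3: W B1 -> L1 miss wb->B3  d=D]
4: W B0 -> L0 miss  d=D]
5: R B1 -> L1 hit  d=D]
6: R B0 -> L0 hit  d=D]
7: W B2 -> L0 miss wb->B0  d=D]
8: R B2 -> L0 hit  d=D]
9: R B0 -> L0 miss wb->B2  d=-]
10: W B0 -> L0 hit  d=D]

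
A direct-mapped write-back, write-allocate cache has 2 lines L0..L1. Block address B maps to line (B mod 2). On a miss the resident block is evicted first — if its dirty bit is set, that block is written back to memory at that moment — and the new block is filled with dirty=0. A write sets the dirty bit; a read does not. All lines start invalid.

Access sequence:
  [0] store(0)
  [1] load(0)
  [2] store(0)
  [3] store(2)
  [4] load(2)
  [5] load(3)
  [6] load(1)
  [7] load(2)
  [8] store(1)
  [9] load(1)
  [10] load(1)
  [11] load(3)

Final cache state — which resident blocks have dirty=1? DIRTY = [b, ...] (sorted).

0: W B0 -> L0 miss  d=D]
1: R B0 -> L0 hit  d=D]
2: W B0 -> L0 hit  d=D]
3: W B2 -> L0 miss wb->B0  d=D]
4: R B2 -> L0 hit  d=D]
5: R B3 -> L1 miss  d=-]
6: R B1 -> L1 miss  d=-]
7: R B2 -> L0 hit  d=D]
8: W B1 -> L1 hit  d=D]
9: R B1 -> L1 hit  d=D]
10: R B1 -> L1 hit  d=D]
11: R B3 -> L1 miss wb->B1  d=-]

DIRTY = [2]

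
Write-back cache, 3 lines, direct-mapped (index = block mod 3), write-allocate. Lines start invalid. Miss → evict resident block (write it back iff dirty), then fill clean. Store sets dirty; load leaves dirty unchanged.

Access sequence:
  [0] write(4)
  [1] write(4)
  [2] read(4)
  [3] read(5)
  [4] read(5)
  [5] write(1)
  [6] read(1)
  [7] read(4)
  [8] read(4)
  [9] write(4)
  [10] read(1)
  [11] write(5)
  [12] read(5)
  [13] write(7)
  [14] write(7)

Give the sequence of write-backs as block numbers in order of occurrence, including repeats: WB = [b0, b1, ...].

  0 | W B4 → L1 miss [D]
  1 | W B4 → L1 hit [D]
  2 | R B4 → L1 hit [D]
  3 | R B5 → L2 miss [-]
  4 | R B5 → L2 hit [-]
  5 | W B1 → L1 miss wb→B4 [D]
  6 | R B1 → L1 hit [D]
  7 | R B4 → L1 miss wb→B1 [-]
  8 | R B4 → L1 hit [-]
  9 | W B4 → L1 hit [D]
  10 | R B1 → L1 miss wb→B4 [-]
  11 | W B5 → L2 hit [D]
  12 | R B5 → L2 hit [D]
  13 | W B7 → L1 miss [D]
  14 | W B7 → L1 hit [D]

WB = [4, 1, 4]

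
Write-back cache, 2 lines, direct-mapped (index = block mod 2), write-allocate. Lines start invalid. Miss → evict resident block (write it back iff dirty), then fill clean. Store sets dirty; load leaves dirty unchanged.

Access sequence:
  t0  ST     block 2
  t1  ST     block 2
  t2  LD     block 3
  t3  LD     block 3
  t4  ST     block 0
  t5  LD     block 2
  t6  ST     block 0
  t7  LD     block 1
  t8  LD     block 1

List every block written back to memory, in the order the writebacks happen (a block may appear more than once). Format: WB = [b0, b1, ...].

0: W B2 → L0 miss [D]
1: W B2 → L0 hit [D]
2: R B3 → L1 miss [-]
3: R B3 → L1 hit [-]
4: W B0 → L0 miss wb→B2 [D]
5: R B2 → L0 miss wb→B0 [-]
6: W B0 → L0 miss [D]
7: R B1 → L1 miss [-]
8: R B1 → L1 hit [-]

WB = [2, 0]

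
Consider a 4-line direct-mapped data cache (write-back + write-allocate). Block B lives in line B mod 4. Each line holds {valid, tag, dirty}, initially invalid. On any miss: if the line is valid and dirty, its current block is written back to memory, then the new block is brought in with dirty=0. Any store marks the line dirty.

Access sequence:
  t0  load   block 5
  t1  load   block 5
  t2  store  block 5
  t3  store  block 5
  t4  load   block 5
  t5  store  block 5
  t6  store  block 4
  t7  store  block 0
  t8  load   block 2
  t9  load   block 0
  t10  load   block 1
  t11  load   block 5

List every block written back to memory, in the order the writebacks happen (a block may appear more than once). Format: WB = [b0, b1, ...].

WB = [4, 5]

0: R B5 → L1 miss [-]
1: R B5 → L1 hit [-]
2: W B5 → L1 hit [D]
3: W B5 → L1 hit [D]
4: R B5 → L1 hit [D]
5: W B5 → L1 hit [D]
6: W B4 → L0 miss [D]
7: W B0 → L0 miss wb→B4 [D]
8: R B2 → L2 miss [-]
9: R B0 → L0 hit [D]
10: R B1 → L1 miss wb→B5 [-]
11: R B5 → L1 miss [-]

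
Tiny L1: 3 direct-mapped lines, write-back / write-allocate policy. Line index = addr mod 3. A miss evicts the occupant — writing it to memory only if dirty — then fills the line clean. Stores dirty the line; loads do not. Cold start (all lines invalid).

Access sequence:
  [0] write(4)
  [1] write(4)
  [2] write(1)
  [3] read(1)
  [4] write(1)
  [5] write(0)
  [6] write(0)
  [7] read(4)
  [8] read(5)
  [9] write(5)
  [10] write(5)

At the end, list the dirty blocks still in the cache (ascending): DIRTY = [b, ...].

  0 | W B4 → L1 miss [D]
  1 | W B4 → L1 hit [D]
  2 | W B1 → L1 miss wb→B4 [D]
  3 | R B1 → L1 hit [D]
  4 | W B1 → L1 hit [D]
  5 | W B0 → L0 miss [D]
  6 | W B0 → L0 hit [D]
  7 | R B4 → L1 miss wb→B1 [-]
  8 | R B5 → L2 miss [-]
  9 | W B5 → L2 hit [D]
  10 | W B5 → L2 hit [D]

DIRTY = [0, 5]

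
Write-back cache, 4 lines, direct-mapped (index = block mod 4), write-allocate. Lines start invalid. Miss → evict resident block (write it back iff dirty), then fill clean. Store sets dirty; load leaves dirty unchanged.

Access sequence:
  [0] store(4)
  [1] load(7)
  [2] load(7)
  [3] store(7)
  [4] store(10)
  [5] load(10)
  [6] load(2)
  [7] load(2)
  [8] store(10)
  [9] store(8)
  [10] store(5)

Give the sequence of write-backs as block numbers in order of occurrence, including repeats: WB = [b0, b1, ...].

0: W B4 -> L0 miss  d=D]
1: R B7 -> L3 miss  d=-]
2: R B7 -> L3 hit  d=-]
3: W B7 -> L3 hit  d=D]
4: W B10 -> L2 miss  d=D]
5: R B10 -> L2 hit  d=D]
6: R B2 -> L2 miss wb->B10  d=-]
7: R B2 -> L2 hit  d=-]
8: W B10 -> L2 miss  d=D]
9: W B8 -> L0 miss wb->B4  d=D]
10: W B5 -> L1 miss  d=D]

WB = [10, 4]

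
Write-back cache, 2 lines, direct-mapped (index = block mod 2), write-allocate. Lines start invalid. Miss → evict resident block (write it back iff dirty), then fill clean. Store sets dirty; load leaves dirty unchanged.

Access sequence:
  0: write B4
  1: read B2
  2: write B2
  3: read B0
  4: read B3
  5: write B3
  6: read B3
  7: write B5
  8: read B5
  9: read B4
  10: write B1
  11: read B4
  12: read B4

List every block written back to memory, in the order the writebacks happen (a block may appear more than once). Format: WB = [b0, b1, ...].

WB = [4, 2, 3, 5]

  0 | W B4 → L0 miss [D]
  1 | R B2 → L0 miss wb→B4 [-]
  2 | W B2 → L0 hit [D]
  3 | R B0 → L0 miss wb→B2 [-]
  4 | R B3 → L1 miss [-]
  5 | W B3 → L1 hit [D]
  6 | R B3 → L1 hit [D]
  7 | W B5 → L1 miss wb→B3 [D]
  8 | R B5 → L1 hit [D]
  9 | R B4 → L0 miss [-]
  10 | W B1 → L1 miss wb→B5 [D]
  11 | R B4 → L0 hit [-]
  12 | R B4 → L0 hit [-]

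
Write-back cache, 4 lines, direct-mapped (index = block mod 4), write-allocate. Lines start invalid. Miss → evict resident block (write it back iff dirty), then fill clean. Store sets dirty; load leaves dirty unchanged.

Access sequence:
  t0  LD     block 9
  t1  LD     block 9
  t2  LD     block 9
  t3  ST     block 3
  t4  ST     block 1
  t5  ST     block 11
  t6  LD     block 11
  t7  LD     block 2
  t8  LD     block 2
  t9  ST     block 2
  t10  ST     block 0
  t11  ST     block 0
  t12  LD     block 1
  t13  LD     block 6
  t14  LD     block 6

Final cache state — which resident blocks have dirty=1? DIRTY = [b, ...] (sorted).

0: R B9 → L1 miss [-]
1: R B9 → L1 hit [-]
2: R B9 → L1 hit [-]
3: W B3 → L3 miss [D]
4: W B1 → L1 miss [D]
5: W B11 → L3 miss wb→B3 [D]
6: R B11 → L3 hit [D]
7: R B2 → L2 miss [-]
8: R B2 → L2 hit [-]
9: W B2 → L2 hit [D]
10: W B0 → L0 miss [D]
11: W B0 → L0 hit [D]
12: R B1 → L1 hit [D]
13: R B6 → L2 miss wb→B2 [-]
14: R B6 → L2 hit [-]

DIRTY = [0, 1, 11]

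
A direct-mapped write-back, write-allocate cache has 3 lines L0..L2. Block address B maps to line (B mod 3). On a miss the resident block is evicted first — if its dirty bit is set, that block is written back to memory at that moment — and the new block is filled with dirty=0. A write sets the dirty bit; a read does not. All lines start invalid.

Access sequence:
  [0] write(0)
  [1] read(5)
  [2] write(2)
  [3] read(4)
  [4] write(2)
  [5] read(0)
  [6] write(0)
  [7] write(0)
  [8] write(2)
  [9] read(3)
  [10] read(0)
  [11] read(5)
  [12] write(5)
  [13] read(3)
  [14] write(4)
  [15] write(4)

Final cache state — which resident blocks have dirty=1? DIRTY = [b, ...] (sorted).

  0 | W B0 → L0 miss [D]
  1 | R B5 → L2 miss [-]
  2 | W B2 → L2 miss [D]
  3 | R B4 → L1 miss [-]
  4 | W B2 → L2 hit [D]
  5 | R B0 → L0 hit [D]
  6 | W B0 → L0 hit [D]
  7 | W B0 → L0 hit [D]
  8 | W B2 → L2 hit [D]
  9 | R B3 → L0 miss wb→B0 [-]
  10 | R B0 → L0 miss [-]
  11 | R B5 → L2 miss wb→B2 [-]
  12 | W B5 → L2 hit [D]
  13 | R B3 → L0 miss [-]
  14 | W B4 → L1 hit [D]
  15 | W B4 → L1 hit [D]

DIRTY = [4, 5]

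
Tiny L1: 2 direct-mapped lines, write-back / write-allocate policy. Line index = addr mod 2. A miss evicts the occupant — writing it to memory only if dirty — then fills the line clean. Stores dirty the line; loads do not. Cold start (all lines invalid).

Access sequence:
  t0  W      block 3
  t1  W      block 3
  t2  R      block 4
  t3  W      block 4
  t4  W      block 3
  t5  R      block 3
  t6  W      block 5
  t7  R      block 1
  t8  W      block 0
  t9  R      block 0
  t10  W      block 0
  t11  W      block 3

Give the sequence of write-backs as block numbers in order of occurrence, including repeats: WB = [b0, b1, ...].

  0 | W B3 → L1 miss [D]
  1 | W B3 → L1 hit [D]
  2 | R B4 → L0 miss [-]
  3 | W B4 → L0 hit [D]
  4 | W B3 → L1 hit [D]
  5 | R B3 → L1 hit [D]
  6 | W B5 → L1 miss wb→B3 [D]
  7 | R B1 → L1 miss wb→B5 [-]
  8 | W B0 → L0 miss wb→B4 [D]
  9 | R B0 → L0 hit [D]
  10 | W B0 → L0 hit [D]
  11 | W B3 → L1 miss [D]

WB = [3, 5, 4]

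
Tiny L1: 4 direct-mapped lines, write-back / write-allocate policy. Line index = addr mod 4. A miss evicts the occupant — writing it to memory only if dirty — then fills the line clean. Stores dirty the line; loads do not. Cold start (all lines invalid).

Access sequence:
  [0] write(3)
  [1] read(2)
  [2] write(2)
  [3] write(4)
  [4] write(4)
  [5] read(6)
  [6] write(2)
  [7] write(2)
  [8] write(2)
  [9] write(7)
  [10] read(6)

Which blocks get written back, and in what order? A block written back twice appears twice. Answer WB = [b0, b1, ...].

WB = [2, 3, 2]

  0 | W B3 → L3 miss [D]
  1 | R B2 → L2 miss [-]
  2 | W B2 → L2 hit [D]
  3 | W B4 → L0 miss [D]
  4 | W B4 → L0 hit [D]
  5 | R B6 → L2 miss wb→B2 [-]
  6 | W B2 → L2 miss [D]
  7 | W B2 → L2 hit [D]
  8 | W B2 → L2 hit [D]
  9 | W B7 → L3 miss wb→B3 [D]
  10 | R B6 → L2 miss wb→B2 [-]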